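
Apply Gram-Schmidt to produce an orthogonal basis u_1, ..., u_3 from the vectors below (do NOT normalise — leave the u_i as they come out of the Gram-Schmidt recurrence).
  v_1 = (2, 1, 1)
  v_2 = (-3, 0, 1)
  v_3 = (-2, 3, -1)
Orthogonal basis:
  u_1 = (2, 1, 1)
  u_2 = (-4/3, 5/6, 11/6)
  u_3 = (-4/7, 20/7, -12/7)

Apply the Gram-Schmidt recurrence
  u_1 = v_1
  u_i = v_i − Σ_{j<i} ((v_i · u_j) / (u_j · u_j)) · u_j.

Step by step this gives:
  u_1 = (2, 1, 1)
  u_2 = (-4/3, 5/6, 11/6)
  u_3 = (-4/7, 20/7, -12/7)

Orthogonality check:
  u_2 · u_1 = 0 (should be 0)
  u_3 · u_1 = 0 (should be 0)
  u_3 · u_2 = 0 (should be 0)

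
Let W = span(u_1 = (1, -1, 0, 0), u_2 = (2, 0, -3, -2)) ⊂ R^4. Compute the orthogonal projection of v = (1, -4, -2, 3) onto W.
proj_W(v) = (23/10, -27/10, 3/5, 2/5)

Set up U = [u_1 | ... | u_2] ∈ R^(4×2). The projector onto W = col(U) is P = U (U^T U)^(-1) U^T.
Compute U^T U =
  [2, 2]
  [2, 17],
and U^T v = (5, 2).
Solve U^T U · c = U^T v for the coefficients: c = (27/10, -1/5). The projection is proj_W(v) = U c.
Check: (v - proj_W(v)) · u_1 = 0  (should be 0).
Check: (v - proj_W(v)) · u_2 = 0  (should be 0).
Result: proj_W(v) = (23/10, -27/10, 3/5, 2/5).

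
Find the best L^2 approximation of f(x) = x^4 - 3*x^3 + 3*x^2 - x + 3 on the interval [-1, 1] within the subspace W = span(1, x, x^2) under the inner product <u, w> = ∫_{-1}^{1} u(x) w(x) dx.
g(x) = 27*x^2/7 - 14*x/5 + 102/35

The best approximation g ∈ W is the orthogonal projection of f onto W. Writing g = a_0 + a_1 x + a_2 x^2, the coefficients solve the normal equations G · a = b where
  G_{ij} = <φ_i, φ_j> and b_i = <f, φ_i>, with φ_0 = 1, φ_1 = x, φ_2 = x^2.
G =
  [2, 0, 2/3]
  [0, 2/3, 0]
  [2/3, 0, 2/5],
b = (42/5, -28/15, 122/35).
Solving gives a_0 = 102/35, a_1 = -14/5, a_2 = 27/7, so
  g(x) = 27*x^2/7 - 14*x/5 + 102/35.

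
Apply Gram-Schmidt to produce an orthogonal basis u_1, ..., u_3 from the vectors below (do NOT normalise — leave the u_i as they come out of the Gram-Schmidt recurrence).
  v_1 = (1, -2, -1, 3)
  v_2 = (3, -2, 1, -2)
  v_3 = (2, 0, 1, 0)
Orthogonal basis:
  u_1 = (1, -2, -1, 3)
  u_2 = (3, -2, 1, -2)
  u_3 = (23/30, 41/45, 61/90, 26/45)

Apply the Gram-Schmidt recurrence
  u_1 = v_1
  u_i = v_i − Σ_{j<i} ((v_i · u_j) / (u_j · u_j)) · u_j.

Step by step this gives:
  u_1 = (1, -2, -1, 3)
  u_2 = (3, -2, 1, -2)
  u_3 = (23/30, 41/45, 61/90, 26/45)

Orthogonality check:
  u_2 · u_1 = 0 (should be 0)
  u_3 · u_1 = 0 (should be 0)
  u_3 · u_2 = 0 (should be 0)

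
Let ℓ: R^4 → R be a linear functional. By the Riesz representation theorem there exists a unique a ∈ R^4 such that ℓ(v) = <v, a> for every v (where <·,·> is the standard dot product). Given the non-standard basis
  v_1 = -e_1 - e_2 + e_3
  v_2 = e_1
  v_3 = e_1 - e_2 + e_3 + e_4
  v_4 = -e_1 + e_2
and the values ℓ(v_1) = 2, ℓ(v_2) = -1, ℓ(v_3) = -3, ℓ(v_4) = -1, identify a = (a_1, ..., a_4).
a = (-1, -2, -1, -3)

Write a = (a_1, ..., a_4) in the standard basis. For each basis vector v_i, ℓ(v_i) = <v_i, a> is a linear equation in the a_j's. Collect the n equations into a matrix system V a = ℓ, where row i of V is v_i (expressed in the standard basis). Since V is invertible (lower-triangular with 1s on the diagonal, up to permutation), solve by back-substitution:
  V =
[[-1, -1, 1, 0],
 [1, 0, 0, 0],
 [1, -1, 1, 1],
 [-1, 1, 0, 0]]
  V a = (2, -1, -3, -1)
Solving gives a = (-1, -2, -1, -3).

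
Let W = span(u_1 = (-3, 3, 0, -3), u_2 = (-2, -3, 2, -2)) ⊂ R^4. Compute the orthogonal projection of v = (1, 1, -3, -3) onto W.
proj_W(v) = (-16/31, 61/31, -18/31, -16/31)

Set up U = [u_1 | ... | u_2] ∈ R^(4×2). The projector onto W = col(U) is P = U (U^T U)^(-1) U^T.
Compute U^T U =
  [27, 3]
  [3, 21],
and U^T v = (9, -5).
Solve U^T U · c = U^T v for the coefficients: c = (34/93, -9/31). The projection is proj_W(v) = U c.
Check: (v - proj_W(v)) · u_1 = 0  (should be 0).
Check: (v - proj_W(v)) · u_2 = 0  (should be 0).
Result: proj_W(v) = (-16/31, 61/31, -18/31, -16/31).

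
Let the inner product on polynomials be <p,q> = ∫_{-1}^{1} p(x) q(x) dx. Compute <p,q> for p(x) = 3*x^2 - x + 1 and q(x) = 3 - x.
<p,q> = 38/3

Expand the product: p(x)·q(x) = -3*x^3 + 10*x^2 - 4*x + 3.
∫_{-1}^{1} of each monomial x^k gives [2/(k+1) if k even, 0 if k odd]. Integrating term-by-term (or equivalently evaluating the antiderivative F(x) = -3*x^4/4 + 10*x^3/3 - 2*x^2 + 3*x at the endpoints):
  F(1) − F(−1) = 43/12 − (-109/12) = 38/3.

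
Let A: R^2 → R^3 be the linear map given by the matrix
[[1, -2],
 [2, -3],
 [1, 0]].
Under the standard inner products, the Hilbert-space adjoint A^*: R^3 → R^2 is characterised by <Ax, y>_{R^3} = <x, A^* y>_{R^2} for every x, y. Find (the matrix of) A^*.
A^* = A^T =
[[1, 2, 1],
 [-2, -3, 0]]

For real matrices with standard dot products, the defining identity <Ax, y> = <x, A^* y> gives (Ax)^T y = x^T (A^*) y, i.e. x^T A^T y = x^T (A^*) y. Since this holds for all x, y, we must have A^* = A^T. Therefore
A^* =
[[1, 2, 1],
 [-2, -3, 0]].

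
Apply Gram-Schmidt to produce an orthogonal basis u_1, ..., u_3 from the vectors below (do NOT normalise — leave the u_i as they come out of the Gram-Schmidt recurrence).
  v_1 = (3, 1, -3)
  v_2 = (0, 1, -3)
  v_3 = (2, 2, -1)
Orthogonal basis:
  u_1 = (3, 1, -3)
  u_2 = (-30/19, 9/19, -27/19)
  u_3 = (0, 3/2, 1/2)

Apply the Gram-Schmidt recurrence
  u_1 = v_1
  u_i = v_i − Σ_{j<i} ((v_i · u_j) / (u_j · u_j)) · u_j.

Step by step this gives:
  u_1 = (3, 1, -3)
  u_2 = (-30/19, 9/19, -27/19)
  u_3 = (0, 3/2, 1/2)

Orthogonality check:
  u_2 · u_1 = 0 (should be 0)
  u_3 · u_1 = 0 (should be 0)
  u_3 · u_2 = 0 (should be 0)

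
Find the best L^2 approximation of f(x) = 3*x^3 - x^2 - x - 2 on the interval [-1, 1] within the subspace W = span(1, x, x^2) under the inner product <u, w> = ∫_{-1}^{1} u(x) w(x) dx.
g(x) = -x^2 + 4*x/5 - 2

The best approximation g ∈ W is the orthogonal projection of f onto W. Writing g = a_0 + a_1 x + a_2 x^2, the coefficients solve the normal equations G · a = b where
  G_{ij} = <φ_i, φ_j> and b_i = <f, φ_i>, with φ_0 = 1, φ_1 = x, φ_2 = x^2.
G =
  [2, 0, 2/3]
  [0, 2/3, 0]
  [2/3, 0, 2/5],
b = (-14/3, 8/15, -26/15).
Solving gives a_0 = -2, a_1 = 4/5, a_2 = -1, so
  g(x) = -x^2 + 4*x/5 - 2.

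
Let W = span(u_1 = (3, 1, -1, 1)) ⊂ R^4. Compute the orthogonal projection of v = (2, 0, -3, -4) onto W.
proj_W(v) = (5/4, 5/12, -5/12, 5/12)

Set up U = [u_1 | ... | u_1] ∈ R^(4×1). The projector onto W = col(U) is P = U (U^T U)^(-1) U^T.
Compute U^T U =
  [12],
and U^T v = (5).
Solve U^T U · c = U^T v for the coefficients: c = (5/12). The projection is proj_W(v) = U c.
Check: (v - proj_W(v)) · u_1 = 0  (should be 0).
Result: proj_W(v) = (5/4, 5/12, -5/12, 5/12).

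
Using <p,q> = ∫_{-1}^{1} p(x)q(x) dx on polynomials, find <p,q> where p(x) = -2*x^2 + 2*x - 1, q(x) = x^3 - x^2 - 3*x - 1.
<p,q> = 8/5

Expand the product: p(x)·q(x) = -2*x^5 + 4*x^4 + 3*x^3 - 3*x^2 + x + 1.
∫_{-1}^{1} of each monomial x^k gives [2/(k+1) if k even, 0 if k odd]. Integrating term-by-term (or equivalently evaluating the antiderivative F(x) = -x^6/3 + 4*x^5/5 + 3*x^4/4 - x^3 + x^2/2 + x at the endpoints):
  F(1) − F(−1) = 103/60 − (7/60) = 8/5.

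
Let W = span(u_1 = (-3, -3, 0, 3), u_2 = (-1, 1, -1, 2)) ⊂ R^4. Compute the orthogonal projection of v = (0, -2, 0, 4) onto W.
proj_W(v) = (-36/17, -24/17, -6/17, 42/17)

Set up U = [u_1 | ... | u_2] ∈ R^(4×2). The projector onto W = col(U) is P = U (U^T U)^(-1) U^T.
Compute U^T U =
  [27, 6]
  [6, 7],
and U^T v = (18, 6).
Solve U^T U · c = U^T v for the coefficients: c = (10/17, 6/17). The projection is proj_W(v) = U c.
Check: (v - proj_W(v)) · u_1 = 0  (should be 0).
Check: (v - proj_W(v)) · u_2 = 0  (should be 0).
Result: proj_W(v) = (-36/17, -24/17, -6/17, 42/17).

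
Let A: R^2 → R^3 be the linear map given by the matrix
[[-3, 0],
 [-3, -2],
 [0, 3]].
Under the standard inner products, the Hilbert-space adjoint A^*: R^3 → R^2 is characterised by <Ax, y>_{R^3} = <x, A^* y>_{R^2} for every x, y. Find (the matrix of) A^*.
A^* = A^T =
[[-3, -3, 0],
 [0, -2, 3]]

For real matrices with standard dot products, the defining identity <Ax, y> = <x, A^* y> gives (Ax)^T y = x^T (A^*) y, i.e. x^T A^T y = x^T (A^*) y. Since this holds for all x, y, we must have A^* = A^T. Therefore
A^* =
[[-3, -3, 0],
 [0, -2, 3]].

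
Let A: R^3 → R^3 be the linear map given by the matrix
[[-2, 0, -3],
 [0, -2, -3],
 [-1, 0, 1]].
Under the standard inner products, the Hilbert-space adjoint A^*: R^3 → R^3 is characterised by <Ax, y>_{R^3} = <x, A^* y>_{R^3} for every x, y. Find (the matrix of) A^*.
A^* = A^T =
[[-2, 0, -1],
 [0, -2, 0],
 [-3, -3, 1]]

For real matrices with standard dot products, the defining identity <Ax, y> = <x, A^* y> gives (Ax)^T y = x^T (A^*) y, i.e. x^T A^T y = x^T (A^*) y. Since this holds for all x, y, we must have A^* = A^T. Therefore
A^* =
[[-2, 0, -1],
 [0, -2, 0],
 [-3, -3, 1]].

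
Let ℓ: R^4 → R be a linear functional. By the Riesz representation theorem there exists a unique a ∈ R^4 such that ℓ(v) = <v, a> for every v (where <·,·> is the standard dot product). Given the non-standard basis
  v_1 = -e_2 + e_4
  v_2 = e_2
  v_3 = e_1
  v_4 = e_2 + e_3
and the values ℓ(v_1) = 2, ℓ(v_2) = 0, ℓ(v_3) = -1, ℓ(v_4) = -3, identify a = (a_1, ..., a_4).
a = (-1, 0, -3, 2)

Write a = (a_1, ..., a_4) in the standard basis. For each basis vector v_i, ℓ(v_i) = <v_i, a> is a linear equation in the a_j's. Collect the n equations into a matrix system V a = ℓ, where row i of V is v_i (expressed in the standard basis). Since V is invertible (lower-triangular with 1s on the diagonal, up to permutation), solve by back-substitution:
  V =
[[0, -1, 0, 1],
 [0, 1, 0, 0],
 [1, 0, 0, 0],
 [0, 1, 1, 0]]
  V a = (2, 0, -1, -3)
Solving gives a = (-1, 0, -3, 2).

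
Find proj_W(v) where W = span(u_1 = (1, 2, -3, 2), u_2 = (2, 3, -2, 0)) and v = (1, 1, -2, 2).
proj_W(v) = (1/2, 13/11, -49/22, 19/11)

Set up U = [u_1 | ... | u_2] ∈ R^(4×2). The projector onto W = col(U) is P = U (U^T U)^(-1) U^T.
Compute U^T U =
  [18, 14]
  [14, 17],
and U^T v = (13, 9).
Solve U^T U · c = U^T v for the coefficients: c = (19/22, -2/11). The projection is proj_W(v) = U c.
Check: (v - proj_W(v)) · u_1 = 0  (should be 0).
Check: (v - proj_W(v)) · u_2 = 0  (should be 0).
Result: proj_W(v) = (1/2, 13/11, -49/22, 19/11).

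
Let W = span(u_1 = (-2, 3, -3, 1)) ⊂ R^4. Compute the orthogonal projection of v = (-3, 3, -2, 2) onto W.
proj_W(v) = (-2, 3, -3, 1)

Set up U = [u_1 | ... | u_1] ∈ R^(4×1). The projector onto W = col(U) is P = U (U^T U)^(-1) U^T.
Compute U^T U =
  [23],
and U^T v = (23).
Solve U^T U · c = U^T v for the coefficients: c = (1). The projection is proj_W(v) = U c.
Check: (v - proj_W(v)) · u_1 = 0  (should be 0).
Result: proj_W(v) = (-2, 3, -3, 1).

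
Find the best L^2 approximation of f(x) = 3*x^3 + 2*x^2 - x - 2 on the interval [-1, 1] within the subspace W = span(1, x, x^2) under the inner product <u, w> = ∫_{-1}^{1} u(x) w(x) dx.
g(x) = 2*x^2 + 4*x/5 - 2

The best approximation g ∈ W is the orthogonal projection of f onto W. Writing g = a_0 + a_1 x + a_2 x^2, the coefficients solve the normal equations G · a = b where
  G_{ij} = <φ_i, φ_j> and b_i = <f, φ_i>, with φ_0 = 1, φ_1 = x, φ_2 = x^2.
G =
  [2, 0, 2/3]
  [0, 2/3, 0]
  [2/3, 0, 2/5],
b = (-8/3, 8/15, -8/15).
Solving gives a_0 = -2, a_1 = 4/5, a_2 = 2, so
  g(x) = 2*x^2 + 4*x/5 - 2.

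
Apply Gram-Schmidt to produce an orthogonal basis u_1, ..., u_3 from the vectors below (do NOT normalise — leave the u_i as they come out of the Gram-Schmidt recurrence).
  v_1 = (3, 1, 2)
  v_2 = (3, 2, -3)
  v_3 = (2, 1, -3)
Orthogonal basis:
  u_1 = (3, 1, 2)
  u_2 = (27/14, 23/14, -26/7)
  u_3 = (56/283, -120/283, -24/283)

Apply the Gram-Schmidt recurrence
  u_1 = v_1
  u_i = v_i − Σ_{j<i} ((v_i · u_j) / (u_j · u_j)) · u_j.

Step by step this gives:
  u_1 = (3, 1, 2)
  u_2 = (27/14, 23/14, -26/7)
  u_3 = (56/283, -120/283, -24/283)

Orthogonality check:
  u_2 · u_1 = 0 (should be 0)
  u_3 · u_1 = 0 (should be 0)
  u_3 · u_2 = 0 (should be 0)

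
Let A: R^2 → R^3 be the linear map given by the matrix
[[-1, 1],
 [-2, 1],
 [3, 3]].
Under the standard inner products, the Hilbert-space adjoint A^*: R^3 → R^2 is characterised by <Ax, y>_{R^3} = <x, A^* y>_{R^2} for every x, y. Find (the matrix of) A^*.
A^* = A^T =
[[-1, -2, 3],
 [1, 1, 3]]

For real matrices with standard dot products, the defining identity <Ax, y> = <x, A^* y> gives (Ax)^T y = x^T (A^*) y, i.e. x^T A^T y = x^T (A^*) y. Since this holds for all x, y, we must have A^* = A^T. Therefore
A^* =
[[-1, -2, 3],
 [1, 1, 3]].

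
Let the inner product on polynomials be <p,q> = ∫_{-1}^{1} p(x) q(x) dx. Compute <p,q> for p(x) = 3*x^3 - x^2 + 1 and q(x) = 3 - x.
<p,q> = 14/5

Expand the product: p(x)·q(x) = -3*x^4 + 10*x^3 - 3*x^2 - x + 3.
∫_{-1}^{1} of each monomial x^k gives [2/(k+1) if k even, 0 if k odd]. Integrating term-by-term (or equivalently evaluating the antiderivative F(x) = -3*x^5/5 + 5*x^4/2 - x^3 - x^2/2 + 3*x at the endpoints):
  F(1) − F(−1) = 17/5 − (3/5) = 14/5.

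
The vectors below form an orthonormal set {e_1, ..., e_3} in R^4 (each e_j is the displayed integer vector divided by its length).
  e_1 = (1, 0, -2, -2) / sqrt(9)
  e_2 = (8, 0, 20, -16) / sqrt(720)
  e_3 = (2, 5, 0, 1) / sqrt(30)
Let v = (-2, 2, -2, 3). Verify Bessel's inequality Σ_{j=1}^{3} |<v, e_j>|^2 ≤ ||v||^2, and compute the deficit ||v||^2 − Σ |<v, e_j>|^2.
Σ |<v, e_j>|^2 = 39/2; ||v||^2 = 21; deficit = 3/2

Write each e_j = u_j / sqrt(<u_j, u_j>) where u_j is the displayed integer vector. Then <v, e_j> = <v, u_j> / sqrt(<u_j, u_j>), so |<v, e_j>|^2 = <v, u_j>^2 / <u_j, u_j>.
Coefficients: <v, e_1> = -4/sqrt(9), <v, e_2> = -104/sqrt(720), <v, e_3> = 9/sqrt(30).
Square and sum: Σ |<v, e_j>|^2 = 39/2.
Compute ||v||^2 = v·v = 21.
Deficit = 21 − 39/2 = 3/2 ≥ 0, confirming Bessel's inequality. (The deficit equals ||v − Σ <v,e_j> e_j||^2, the squared distance from v to span{e_j}.)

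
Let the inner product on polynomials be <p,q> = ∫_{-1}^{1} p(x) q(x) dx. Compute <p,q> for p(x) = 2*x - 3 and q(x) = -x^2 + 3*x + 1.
<p,q> = 0

Expand the product: p(x)·q(x) = -2*x^3 + 9*x^2 - 7*x - 3.
∫_{-1}^{1} of each monomial x^k gives [2/(k+1) if k even, 0 if k odd]. Integrating term-by-term (or equivalently evaluating the antiderivative F(x) = -x^4/2 + 3*x^3 - 7*x^2/2 - 3*x at the endpoints):
  F(1) − F(−1) = -4 − (-4) = 0.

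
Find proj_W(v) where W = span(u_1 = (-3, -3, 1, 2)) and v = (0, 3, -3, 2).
proj_W(v) = (24/23, 24/23, -8/23, -16/23)

Set up U = [u_1 | ... | u_1] ∈ R^(4×1). The projector onto W = col(U) is P = U (U^T U)^(-1) U^T.
Compute U^T U =
  [23],
and U^T v = (-8).
Solve U^T U · c = U^T v for the coefficients: c = (-8/23). The projection is proj_W(v) = U c.
Check: (v - proj_W(v)) · u_1 = 0  (should be 0).
Result: proj_W(v) = (24/23, 24/23, -8/23, -16/23).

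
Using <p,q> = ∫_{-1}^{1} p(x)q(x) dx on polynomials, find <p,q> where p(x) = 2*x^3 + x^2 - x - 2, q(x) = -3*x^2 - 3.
<p,q> = 64/5

Expand the product: p(x)·q(x) = -6*x^5 - 3*x^4 - 3*x^3 + 3*x^2 + 3*x + 6.
∫_{-1}^{1} of each monomial x^k gives [2/(k+1) if k even, 0 if k odd]. Integrating term-by-term (or equivalently evaluating the antiderivative F(x) = -x^6 - 3*x^5/5 - 3*x^4/4 + x^3 + 3*x^2/2 + 6*x at the endpoints):
  F(1) − F(−1) = 123/20 − (-133/20) = 64/5.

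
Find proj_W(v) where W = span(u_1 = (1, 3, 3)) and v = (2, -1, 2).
proj_W(v) = (5/19, 15/19, 15/19)

Set up U = [u_1 | ... | u_1] ∈ R^(3×1). The projector onto W = col(U) is P = U (U^T U)^(-1) U^T.
Compute U^T U =
  [19],
and U^T v = (5).
Solve U^T U · c = U^T v for the coefficients: c = (5/19). The projection is proj_W(v) = U c.
Check: (v - proj_W(v)) · u_1 = 0  (should be 0).
Result: proj_W(v) = (5/19, 15/19, 15/19).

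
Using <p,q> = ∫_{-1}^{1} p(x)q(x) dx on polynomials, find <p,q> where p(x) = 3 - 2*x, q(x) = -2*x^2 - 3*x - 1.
<p,q> = -6

Expand the product: p(x)·q(x) = 4*x^3 - 7*x - 3.
∫_{-1}^{1} of each monomial x^k gives [2/(k+1) if k even, 0 if k odd]. Integrating term-by-term (or equivalently evaluating the antiderivative F(x) = x^4 - 7*x^2/2 - 3*x at the endpoints):
  F(1) − F(−1) = -11/2 − (1/2) = -6.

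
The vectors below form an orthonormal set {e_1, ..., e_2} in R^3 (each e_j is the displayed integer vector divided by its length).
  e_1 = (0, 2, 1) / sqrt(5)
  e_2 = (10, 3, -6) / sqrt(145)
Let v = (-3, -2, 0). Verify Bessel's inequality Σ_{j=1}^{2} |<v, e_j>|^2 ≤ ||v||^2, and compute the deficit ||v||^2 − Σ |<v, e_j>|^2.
Σ |<v, e_j>|^2 = 352/29; ||v||^2 = 13; deficit = 25/29

Write each e_j = u_j / sqrt(<u_j, u_j>) where u_j is the displayed integer vector. Then <v, e_j> = <v, u_j> / sqrt(<u_j, u_j>), so |<v, e_j>|^2 = <v, u_j>^2 / <u_j, u_j>.
Coefficients: <v, e_1> = -4/sqrt(5), <v, e_2> = -36/sqrt(145).
Square and sum: Σ |<v, e_j>|^2 = 352/29.
Compute ||v||^2 = v·v = 13.
Deficit = 13 − 352/29 = 25/29 ≥ 0, confirming Bessel's inequality. (The deficit equals ||v − Σ <v,e_j> e_j||^2, the squared distance from v to span{e_j}.)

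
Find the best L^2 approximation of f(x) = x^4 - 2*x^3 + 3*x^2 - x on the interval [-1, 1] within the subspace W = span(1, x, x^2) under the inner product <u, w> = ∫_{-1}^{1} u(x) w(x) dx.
g(x) = 27*x^2/7 - 11*x/5 - 3/35

The best approximation g ∈ W is the orthogonal projection of f onto W. Writing g = a_0 + a_1 x + a_2 x^2, the coefficients solve the normal equations G · a = b where
  G_{ij} = <φ_i, φ_j> and b_i = <f, φ_i>, with φ_0 = 1, φ_1 = x, φ_2 = x^2.
G =
  [2, 0, 2/3]
  [0, 2/3, 0]
  [2/3, 0, 2/5],
b = (12/5, -22/15, 52/35).
Solving gives a_0 = -3/35, a_1 = -11/5, a_2 = 27/7, so
  g(x) = 27*x^2/7 - 11*x/5 - 3/35.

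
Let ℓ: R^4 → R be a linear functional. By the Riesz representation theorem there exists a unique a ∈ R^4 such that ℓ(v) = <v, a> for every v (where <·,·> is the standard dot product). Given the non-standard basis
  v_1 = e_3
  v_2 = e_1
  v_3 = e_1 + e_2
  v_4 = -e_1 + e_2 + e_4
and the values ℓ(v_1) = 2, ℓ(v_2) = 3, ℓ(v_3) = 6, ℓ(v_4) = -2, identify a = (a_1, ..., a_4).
a = (3, 3, 2, -2)

Write a = (a_1, ..., a_4) in the standard basis. For each basis vector v_i, ℓ(v_i) = <v_i, a> is a linear equation in the a_j's. Collect the n equations into a matrix system V a = ℓ, where row i of V is v_i (expressed in the standard basis). Since V is invertible (lower-triangular with 1s on the diagonal, up to permutation), solve by back-substitution:
  V =
[[0, 0, 1, 0],
 [1, 0, 0, 0],
 [1, 1, 0, 0],
 [-1, 1, 0, 1]]
  V a = (2, 3, 6, -2)
Solving gives a = (3, 3, 2, -2).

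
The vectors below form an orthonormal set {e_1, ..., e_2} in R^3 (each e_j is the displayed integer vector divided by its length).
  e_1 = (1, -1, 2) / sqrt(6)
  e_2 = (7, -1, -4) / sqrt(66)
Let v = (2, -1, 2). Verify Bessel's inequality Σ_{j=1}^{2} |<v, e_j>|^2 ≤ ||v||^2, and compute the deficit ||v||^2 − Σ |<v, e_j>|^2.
Σ |<v, e_j>|^2 = 98/11; ||v||^2 = 9; deficit = 1/11

Write each e_j = u_j / sqrt(<u_j, u_j>) where u_j is the displayed integer vector. Then <v, e_j> = <v, u_j> / sqrt(<u_j, u_j>), so |<v, e_j>|^2 = <v, u_j>^2 / <u_j, u_j>.
Coefficients: <v, e_1> = 7/sqrt(6), <v, e_2> = 7/sqrt(66).
Square and sum: Σ |<v, e_j>|^2 = 98/11.
Compute ||v||^2 = v·v = 9.
Deficit = 9 − 98/11 = 1/11 ≥ 0, confirming Bessel's inequality. (The deficit equals ||v − Σ <v,e_j> e_j||^2, the squared distance from v to span{e_j}.)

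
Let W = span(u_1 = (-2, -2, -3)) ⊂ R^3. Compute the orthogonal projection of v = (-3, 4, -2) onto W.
proj_W(v) = (-8/17, -8/17, -12/17)

Set up U = [u_1 | ... | u_1] ∈ R^(3×1). The projector onto W = col(U) is P = U (U^T U)^(-1) U^T.
Compute U^T U =
  [17],
and U^T v = (4).
Solve U^T U · c = U^T v for the coefficients: c = (4/17). The projection is proj_W(v) = U c.
Check: (v - proj_W(v)) · u_1 = 0  (should be 0).
Result: proj_W(v) = (-8/17, -8/17, -12/17).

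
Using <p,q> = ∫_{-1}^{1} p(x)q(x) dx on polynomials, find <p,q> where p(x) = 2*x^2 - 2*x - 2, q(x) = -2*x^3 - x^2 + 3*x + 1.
<p,q> = -68/15

Expand the product: p(x)·q(x) = -4*x^5 + 2*x^4 + 12*x^3 - 2*x^2 - 8*x - 2.
∫_{-1}^{1} of each monomial x^k gives [2/(k+1) if k even, 0 if k odd]. Integrating term-by-term (or equivalently evaluating the antiderivative F(x) = -2*x^6/3 + 2*x^5/5 + 3*x^4 - 2*x^3/3 - 4*x^2 - 2*x at the endpoints):
  F(1) − F(−1) = -59/15 − (3/5) = -68/15.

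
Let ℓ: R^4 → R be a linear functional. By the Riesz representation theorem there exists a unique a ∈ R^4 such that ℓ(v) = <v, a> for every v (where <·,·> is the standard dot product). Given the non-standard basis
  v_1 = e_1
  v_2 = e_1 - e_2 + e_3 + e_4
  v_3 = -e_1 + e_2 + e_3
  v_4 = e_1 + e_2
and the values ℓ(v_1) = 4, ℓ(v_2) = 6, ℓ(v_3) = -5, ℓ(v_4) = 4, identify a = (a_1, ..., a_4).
a = (4, 0, -1, 3)

Write a = (a_1, ..., a_4) in the standard basis. For each basis vector v_i, ℓ(v_i) = <v_i, a> is a linear equation in the a_j's. Collect the n equations into a matrix system V a = ℓ, where row i of V is v_i (expressed in the standard basis). Since V is invertible (lower-triangular with 1s on the diagonal, up to permutation), solve by back-substitution:
  V =
[[1, 0, 0, 0],
 [1, -1, 1, 1],
 [-1, 1, 1, 0],
 [1, 1, 0, 0]]
  V a = (4, 6, -5, 4)
Solving gives a = (4, 0, -1, 3).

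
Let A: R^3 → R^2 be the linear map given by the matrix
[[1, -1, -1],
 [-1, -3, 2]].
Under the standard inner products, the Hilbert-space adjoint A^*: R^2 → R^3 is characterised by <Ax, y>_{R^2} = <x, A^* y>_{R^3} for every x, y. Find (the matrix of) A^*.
A^* = A^T =
[[1, -1],
 [-1, -3],
 [-1, 2]]

For real matrices with standard dot products, the defining identity <Ax, y> = <x, A^* y> gives (Ax)^T y = x^T (A^*) y, i.e. x^T A^T y = x^T (A^*) y. Since this holds for all x, y, we must have A^* = A^T. Therefore
A^* =
[[1, -1],
 [-1, -3],
 [-1, 2]].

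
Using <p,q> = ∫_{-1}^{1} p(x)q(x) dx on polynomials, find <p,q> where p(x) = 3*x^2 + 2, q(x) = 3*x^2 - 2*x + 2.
<p,q> = 98/5

Expand the product: p(x)·q(x) = 9*x^4 - 6*x^3 + 12*x^2 - 4*x + 4.
∫_{-1}^{1} of each monomial x^k gives [2/(k+1) if k even, 0 if k odd]. Integrating term-by-term (or equivalently evaluating the antiderivative F(x) = 9*x^5/5 - 3*x^4/2 + 4*x^3 - 2*x^2 + 4*x at the endpoints):
  F(1) − F(−1) = 63/10 − (-133/10) = 98/5.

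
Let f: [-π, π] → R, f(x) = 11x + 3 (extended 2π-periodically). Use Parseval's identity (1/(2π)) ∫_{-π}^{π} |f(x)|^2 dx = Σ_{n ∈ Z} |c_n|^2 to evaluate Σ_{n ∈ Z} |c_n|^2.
Σ |c_n|^2 = 121π^2/3 + 9

Expand and integrate term by term over [-π, π]:
  ∫ (11x)^2 dx = 121·(2π^3/3); ∫ 2·11·(3)·x dx = 0 (odd integrand); ∫ 3^2 dx = 9·2π.
So (1/(2π)) ∫_{-π}^{π} (11x + 3)^2 dx = 121π^2/3 + 9 = 121π^2/3 + 9.
Parseval ⇒ Σ |c_n|^2 = 121π^2/3 + 9.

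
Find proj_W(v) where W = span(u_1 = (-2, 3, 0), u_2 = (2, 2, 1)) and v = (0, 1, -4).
proj_W(v) = (-126/113, 29/113, -32/113)

Set up U = [u_1 | ... | u_2] ∈ R^(3×2). The projector onto W = col(U) is P = U (U^T U)^(-1) U^T.
Compute U^T U =
  [13, 2]
  [2, 9],
and U^T v = (3, -2).
Solve U^T U · c = U^T v for the coefficients: c = (31/113, -32/113). The projection is proj_W(v) = U c.
Check: (v - proj_W(v)) · u_1 = 0  (should be 0).
Check: (v - proj_W(v)) · u_2 = 0  (should be 0).
Result: proj_W(v) = (-126/113, 29/113, -32/113).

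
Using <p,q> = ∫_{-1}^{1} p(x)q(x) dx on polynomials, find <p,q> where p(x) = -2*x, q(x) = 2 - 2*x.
<p,q> = 8/3

Expand the product: p(x)·q(x) = 4*x^2 - 4*x.
∫_{-1}^{1} of each monomial x^k gives [2/(k+1) if k even, 0 if k odd]. Integrating term-by-term (or equivalently evaluating the antiderivative F(x) = 4*x^3/3 - 2*x^2 at the endpoints):
  F(1) − F(−1) = -2/3 − (-10/3) = 8/3.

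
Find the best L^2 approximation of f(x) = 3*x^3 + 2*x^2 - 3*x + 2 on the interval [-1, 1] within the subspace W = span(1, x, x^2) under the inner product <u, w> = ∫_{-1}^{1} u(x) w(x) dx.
g(x) = 2*x^2 - 6*x/5 + 2

The best approximation g ∈ W is the orthogonal projection of f onto W. Writing g = a_0 + a_1 x + a_2 x^2, the coefficients solve the normal equations G · a = b where
  G_{ij} = <φ_i, φ_j> and b_i = <f, φ_i>, with φ_0 = 1, φ_1 = x, φ_2 = x^2.
G =
  [2, 0, 2/3]
  [0, 2/3, 0]
  [2/3, 0, 2/5],
b = (16/3, -4/5, 32/15).
Solving gives a_0 = 2, a_1 = -6/5, a_2 = 2, so
  g(x) = 2*x^2 - 6*x/5 + 2.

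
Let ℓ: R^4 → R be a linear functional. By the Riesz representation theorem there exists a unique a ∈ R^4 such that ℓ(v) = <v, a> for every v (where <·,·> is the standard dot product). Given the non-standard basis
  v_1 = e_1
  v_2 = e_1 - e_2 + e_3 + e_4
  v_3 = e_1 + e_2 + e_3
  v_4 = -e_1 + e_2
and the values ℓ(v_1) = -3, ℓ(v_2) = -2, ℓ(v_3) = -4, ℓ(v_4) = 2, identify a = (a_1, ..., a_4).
a = (-3, -1, 0, 0)

Write a = (a_1, ..., a_4) in the standard basis. For each basis vector v_i, ℓ(v_i) = <v_i, a> is a linear equation in the a_j's. Collect the n equations into a matrix system V a = ℓ, where row i of V is v_i (expressed in the standard basis). Since V is invertible (lower-triangular with 1s on the diagonal, up to permutation), solve by back-substitution:
  V =
[[1, 0, 0, 0],
 [1, -1, 1, 1],
 [1, 1, 1, 0],
 [-1, 1, 0, 0]]
  V a = (-3, -2, -4, 2)
Solving gives a = (-3, -1, 0, 0).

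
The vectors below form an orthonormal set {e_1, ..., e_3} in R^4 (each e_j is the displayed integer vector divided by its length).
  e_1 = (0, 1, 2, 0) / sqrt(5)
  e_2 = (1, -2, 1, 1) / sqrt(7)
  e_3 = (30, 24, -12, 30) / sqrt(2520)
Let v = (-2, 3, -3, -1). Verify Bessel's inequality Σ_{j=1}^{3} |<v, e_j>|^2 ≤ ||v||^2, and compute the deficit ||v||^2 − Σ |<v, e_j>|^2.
Σ |<v, e_j>|^2 = 45/2; ||v||^2 = 23; deficit = 1/2

Write each e_j = u_j / sqrt(<u_j, u_j>) where u_j is the displayed integer vector. Then <v, e_j> = <v, u_j> / sqrt(<u_j, u_j>), so |<v, e_j>|^2 = <v, u_j>^2 / <u_j, u_j>.
Coefficients: <v, e_1> = -3/sqrt(5), <v, e_2> = -12/sqrt(7), <v, e_3> = 18/sqrt(2520).
Square and sum: Σ |<v, e_j>|^2 = 45/2.
Compute ||v||^2 = v·v = 23.
Deficit = 23 − 45/2 = 1/2 ≥ 0, confirming Bessel's inequality. (The deficit equals ||v − Σ <v,e_j> e_j||^2, the squared distance from v to span{e_j}.)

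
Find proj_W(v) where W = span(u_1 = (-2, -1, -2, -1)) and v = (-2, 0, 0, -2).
proj_W(v) = (-6/5, -3/5, -6/5, -3/5)

Set up U = [u_1 | ... | u_1] ∈ R^(4×1). The projector onto W = col(U) is P = U (U^T U)^(-1) U^T.
Compute U^T U =
  [10],
and U^T v = (6).
Solve U^T U · c = U^T v for the coefficients: c = (3/5). The projection is proj_W(v) = U c.
Check: (v - proj_W(v)) · u_1 = 0  (should be 0).
Result: proj_W(v) = (-6/5, -3/5, -6/5, -3/5).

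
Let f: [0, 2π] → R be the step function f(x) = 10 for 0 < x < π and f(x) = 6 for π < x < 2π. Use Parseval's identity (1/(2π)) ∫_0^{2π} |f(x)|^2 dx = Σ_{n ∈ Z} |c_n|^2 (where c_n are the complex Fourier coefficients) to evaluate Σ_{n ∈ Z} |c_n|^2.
Σ |c_n|^2 = 68

Parseval equates the L^2 energy of f (normalised by 1/(2π)) with the ℓ^2 sum of its Fourier coefficients: (1/(2π)) ∫_0^{2π} |f|^2 = Σ |c_n|^2.
Compute the left side: (1/(2π)) [∫_0^π 10^2 dx + ∫_π^{2π} 6^2 dx] = (1/(2π)) · (100π + 36π) = (100 + 36)/2 = 68.
So Σ_{n ∈ Z} |c_n|^2 = 68.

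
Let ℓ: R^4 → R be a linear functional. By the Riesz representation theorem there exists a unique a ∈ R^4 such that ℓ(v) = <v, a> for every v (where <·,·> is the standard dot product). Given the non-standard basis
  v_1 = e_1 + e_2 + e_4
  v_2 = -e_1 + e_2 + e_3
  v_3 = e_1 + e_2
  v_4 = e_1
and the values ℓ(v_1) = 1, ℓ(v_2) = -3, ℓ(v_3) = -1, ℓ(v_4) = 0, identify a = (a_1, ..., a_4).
a = (0, -1, -2, 2)

Write a = (a_1, ..., a_4) in the standard basis. For each basis vector v_i, ℓ(v_i) = <v_i, a> is a linear equation in the a_j's. Collect the n equations into a matrix system V a = ℓ, where row i of V is v_i (expressed in the standard basis). Since V is invertible (lower-triangular with 1s on the diagonal, up to permutation), solve by back-substitution:
  V =
[[1, 1, 0, 1],
 [-1, 1, 1, 0],
 [1, 1, 0, 0],
 [1, 0, 0, 0]]
  V a = (1, -3, -1, 0)
Solving gives a = (0, -1, -2, 2).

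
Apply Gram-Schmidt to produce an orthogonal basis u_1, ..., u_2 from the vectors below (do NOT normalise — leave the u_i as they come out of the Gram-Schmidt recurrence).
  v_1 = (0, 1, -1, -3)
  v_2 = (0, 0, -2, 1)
Orthogonal basis:
  u_1 = (0, 1, -1, -3)
  u_2 = (0, 1/11, -23/11, 8/11)

Apply the Gram-Schmidt recurrence
  u_1 = v_1
  u_i = v_i − Σ_{j<i} ((v_i · u_j) / (u_j · u_j)) · u_j.

Step by step this gives:
  u_1 = (0, 1, -1, -3)
  u_2 = (0, 1/11, -23/11, 8/11)

Orthogonality check:
  u_2 · u_1 = 0 (should be 0)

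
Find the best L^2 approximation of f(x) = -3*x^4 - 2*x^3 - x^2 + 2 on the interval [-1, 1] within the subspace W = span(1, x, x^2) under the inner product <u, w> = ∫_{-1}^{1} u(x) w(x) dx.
g(x) = -25*x^2/7 - 6*x/5 + 79/35

The best approximation g ∈ W is the orthogonal projection of f onto W. Writing g = a_0 + a_1 x + a_2 x^2, the coefficients solve the normal equations G · a = b where
  G_{ij} = <φ_i, φ_j> and b_i = <f, φ_i>, with φ_0 = 1, φ_1 = x, φ_2 = x^2.
G =
  [2, 0, 2/3]
  [0, 2/3, 0]
  [2/3, 0, 2/5],
b = (32/15, -4/5, 8/105).
Solving gives a_0 = 79/35, a_1 = -6/5, a_2 = -25/7, so
  g(x) = -25*x^2/7 - 6*x/5 + 79/35.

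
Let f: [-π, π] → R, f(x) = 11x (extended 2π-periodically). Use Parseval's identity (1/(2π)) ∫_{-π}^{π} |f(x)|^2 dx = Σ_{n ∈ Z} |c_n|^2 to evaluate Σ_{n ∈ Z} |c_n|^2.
Σ |c_n|^2 = 121π^2/3

Expand and integrate term by term over [-π, π]:
  ∫ (11x)^2 dx = 121·(2π^3/3); ∫ 2·11·(0)·x dx = 0 (odd integrand); ∫ 0^2 dx = 0·2π.
So (1/(2π)) ∫_{-π}^{π} (11x)^2 dx = 121π^2/3 + 0 = 121π^2/3.
Parseval ⇒ Σ |c_n|^2 = 121π^2/3.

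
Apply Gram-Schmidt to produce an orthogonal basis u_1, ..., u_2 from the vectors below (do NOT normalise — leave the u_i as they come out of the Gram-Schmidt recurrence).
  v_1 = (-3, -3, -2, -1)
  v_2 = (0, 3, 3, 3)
Orthogonal basis:
  u_1 = (-3, -3, -2, -1)
  u_2 = (-54/23, 15/23, 33/23, 51/23)

Apply the Gram-Schmidt recurrence
  u_1 = v_1
  u_i = v_i − Σ_{j<i} ((v_i · u_j) / (u_j · u_j)) · u_j.

Step by step this gives:
  u_1 = (-3, -3, -2, -1)
  u_2 = (-54/23, 15/23, 33/23, 51/23)

Orthogonality check:
  u_2 · u_1 = 0 (should be 0)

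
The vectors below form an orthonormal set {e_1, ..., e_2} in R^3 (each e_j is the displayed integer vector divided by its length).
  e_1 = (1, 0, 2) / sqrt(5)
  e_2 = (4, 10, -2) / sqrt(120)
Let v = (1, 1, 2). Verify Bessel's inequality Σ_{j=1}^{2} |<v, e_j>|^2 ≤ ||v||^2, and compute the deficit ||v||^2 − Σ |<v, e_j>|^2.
Σ |<v, e_j>|^2 = 35/6; ||v||^2 = 6; deficit = 1/6

Write each e_j = u_j / sqrt(<u_j, u_j>) where u_j is the displayed integer vector. Then <v, e_j> = <v, u_j> / sqrt(<u_j, u_j>), so |<v, e_j>|^2 = <v, u_j>^2 / <u_j, u_j>.
Coefficients: <v, e_1> = 5/sqrt(5), <v, e_2> = 10/sqrt(120).
Square and sum: Σ |<v, e_j>|^2 = 35/6.
Compute ||v||^2 = v·v = 6.
Deficit = 6 − 35/6 = 1/6 ≥ 0, confirming Bessel's inequality. (The deficit equals ||v − Σ <v,e_j> e_j||^2, the squared distance from v to span{e_j}.)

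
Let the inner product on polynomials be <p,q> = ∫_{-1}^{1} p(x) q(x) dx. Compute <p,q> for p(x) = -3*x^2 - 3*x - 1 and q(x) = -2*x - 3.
<p,q> = 16

Expand the product: p(x)·q(x) = 6*x^3 + 15*x^2 + 11*x + 3.
∫_{-1}^{1} of each monomial x^k gives [2/(k+1) if k even, 0 if k odd]. Integrating term-by-term (or equivalently evaluating the antiderivative F(x) = 3*x^4/2 + 5*x^3 + 11*x^2/2 + 3*x at the endpoints):
  F(1) − F(−1) = 15 − (-1) = 16.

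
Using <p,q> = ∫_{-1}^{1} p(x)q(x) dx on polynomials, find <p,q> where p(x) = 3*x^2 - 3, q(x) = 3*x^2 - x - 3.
<p,q> = 48/5

Expand the product: p(x)·q(x) = 9*x^4 - 3*x^3 - 18*x^2 + 3*x + 9.
∫_{-1}^{1} of each monomial x^k gives [2/(k+1) if k even, 0 if k odd]. Integrating term-by-term (or equivalently evaluating the antiderivative F(x) = 9*x^5/5 - 3*x^4/4 - 6*x^3 + 3*x^2/2 + 9*x at the endpoints):
  F(1) − F(−1) = 111/20 − (-81/20) = 48/5.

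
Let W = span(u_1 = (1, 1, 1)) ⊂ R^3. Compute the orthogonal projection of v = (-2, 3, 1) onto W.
proj_W(v) = (2/3, 2/3, 2/3)

Set up U = [u_1 | ... | u_1] ∈ R^(3×1). The projector onto W = col(U) is P = U (U^T U)^(-1) U^T.
Compute U^T U =
  [3],
and U^T v = (2).
Solve U^T U · c = U^T v for the coefficients: c = (2/3). The projection is proj_W(v) = U c.
Check: (v - proj_W(v)) · u_1 = 0  (should be 0).
Result: proj_W(v) = (2/3, 2/3, 2/3).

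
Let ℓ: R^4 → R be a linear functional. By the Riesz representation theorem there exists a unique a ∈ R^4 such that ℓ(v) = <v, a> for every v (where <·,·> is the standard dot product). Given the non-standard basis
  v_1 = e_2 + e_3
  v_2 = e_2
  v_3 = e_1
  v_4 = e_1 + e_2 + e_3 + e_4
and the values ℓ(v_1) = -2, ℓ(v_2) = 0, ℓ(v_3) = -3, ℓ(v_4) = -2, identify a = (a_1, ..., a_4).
a = (-3, 0, -2, 3)

Write a = (a_1, ..., a_4) in the standard basis. For each basis vector v_i, ℓ(v_i) = <v_i, a> is a linear equation in the a_j's. Collect the n equations into a matrix system V a = ℓ, where row i of V is v_i (expressed in the standard basis). Since V is invertible (lower-triangular with 1s on the diagonal, up to permutation), solve by back-substitution:
  V =
[[0, 1, 1, 0],
 [0, 1, 0, 0],
 [1, 0, 0, 0],
 [1, 1, 1, 1]]
  V a = (-2, 0, -3, -2)
Solving gives a = (-3, 0, -2, 3).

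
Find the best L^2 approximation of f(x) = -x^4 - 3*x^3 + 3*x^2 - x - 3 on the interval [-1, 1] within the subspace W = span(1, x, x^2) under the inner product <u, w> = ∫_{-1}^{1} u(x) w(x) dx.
g(x) = 15*x^2/7 - 14*x/5 - 102/35

The best approximation g ∈ W is the orthogonal projection of f onto W. Writing g = a_0 + a_1 x + a_2 x^2, the coefficients solve the normal equations G · a = b where
  G_{ij} = <φ_i, φ_j> and b_i = <f, φ_i>, with φ_0 = 1, φ_1 = x, φ_2 = x^2.
G =
  [2, 0, 2/3]
  [0, 2/3, 0]
  [2/3, 0, 2/5],
b = (-22/5, -28/15, -38/35).
Solving gives a_0 = -102/35, a_1 = -14/5, a_2 = 15/7, so
  g(x) = 15*x^2/7 - 14*x/5 - 102/35.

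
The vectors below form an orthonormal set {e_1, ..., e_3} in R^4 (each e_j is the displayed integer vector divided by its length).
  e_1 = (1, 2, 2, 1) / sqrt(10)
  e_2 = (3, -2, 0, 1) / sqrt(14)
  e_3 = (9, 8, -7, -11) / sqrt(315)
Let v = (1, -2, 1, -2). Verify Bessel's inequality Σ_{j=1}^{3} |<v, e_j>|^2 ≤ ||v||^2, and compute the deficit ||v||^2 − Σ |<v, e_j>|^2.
Σ |<v, e_j>|^2 = 26/9; ||v||^2 = 10; deficit = 64/9

Write each e_j = u_j / sqrt(<u_j, u_j>) where u_j is the displayed integer vector. Then <v, e_j> = <v, u_j> / sqrt(<u_j, u_j>), so |<v, e_j>|^2 = <v, u_j>^2 / <u_j, u_j>.
Coefficients: <v, e_1> = -3/sqrt(10), <v, e_2> = 5/sqrt(14), <v, e_3> = 8/sqrt(315).
Square and sum: Σ |<v, e_j>|^2 = 26/9.
Compute ||v||^2 = v·v = 10.
Deficit = 10 − 26/9 = 64/9 ≥ 0, confirming Bessel's inequality. (The deficit equals ||v − Σ <v,e_j> e_j||^2, the squared distance from v to span{e_j}.)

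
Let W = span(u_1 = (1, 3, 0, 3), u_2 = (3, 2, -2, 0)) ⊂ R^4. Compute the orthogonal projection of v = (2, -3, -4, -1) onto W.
proj_W(v) = (2, -1, -2, -3)

Set up U = [u_1 | ... | u_2] ∈ R^(4×2). The projector onto W = col(U) is P = U (U^T U)^(-1) U^T.
Compute U^T U =
  [19, 9]
  [9, 17],
and U^T v = (-10, 8).
Solve U^T U · c = U^T v for the coefficients: c = (-1, 1). The projection is proj_W(v) = U c.
Check: (v - proj_W(v)) · u_1 = 0  (should be 0).
Check: (v - proj_W(v)) · u_2 = 0  (should be 0).
Result: proj_W(v) = (2, -1, -2, -3).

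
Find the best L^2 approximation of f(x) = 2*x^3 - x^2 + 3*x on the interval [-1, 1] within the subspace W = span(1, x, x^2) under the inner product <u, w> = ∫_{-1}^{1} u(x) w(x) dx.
g(x) = -x^2 + 21*x/5

The best approximation g ∈ W is the orthogonal projection of f onto W. Writing g = a_0 + a_1 x + a_2 x^2, the coefficients solve the normal equations G · a = b where
  G_{ij} = <φ_i, φ_j> and b_i = <f, φ_i>, with φ_0 = 1, φ_1 = x, φ_2 = x^2.
G =
  [2, 0, 2/3]
  [0, 2/3, 0]
  [2/3, 0, 2/5],
b = (-2/3, 14/5, -2/5).
Solving gives a_0 = 0, a_1 = 21/5, a_2 = -1, so
  g(x) = -x^2 + 21*x/5.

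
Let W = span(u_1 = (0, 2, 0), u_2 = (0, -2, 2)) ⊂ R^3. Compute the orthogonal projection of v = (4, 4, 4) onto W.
proj_W(v) = (0, 4, 4)

Set up U = [u_1 | ... | u_2] ∈ R^(3×2). The projector onto W = col(U) is P = U (U^T U)^(-1) U^T.
Compute U^T U =
  [4, -4]
  [-4, 8],
and U^T v = (8, 0).
Solve U^T U · c = U^T v for the coefficients: c = (4, 2). The projection is proj_W(v) = U c.
Check: (v - proj_W(v)) · u_1 = 0  (should be 0).
Check: (v - proj_W(v)) · u_2 = 0  (should be 0).
Result: proj_W(v) = (0, 4, 4).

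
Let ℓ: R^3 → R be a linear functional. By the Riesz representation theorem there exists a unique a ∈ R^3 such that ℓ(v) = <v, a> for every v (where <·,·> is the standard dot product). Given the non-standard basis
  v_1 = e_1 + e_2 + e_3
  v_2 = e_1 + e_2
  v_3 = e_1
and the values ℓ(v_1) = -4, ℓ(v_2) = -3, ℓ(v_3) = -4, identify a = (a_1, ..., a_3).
a = (-4, 1, -1)

Write a = (a_1, ..., a_3) in the standard basis. For each basis vector v_i, ℓ(v_i) = <v_i, a> is a linear equation in the a_j's. Collect the n equations into a matrix system V a = ℓ, where row i of V is v_i (expressed in the standard basis). Since V is invertible (lower-triangular with 1s on the diagonal, up to permutation), solve by back-substitution:
  V =
[[1, 1, 1],
 [1, 1, 0],
 [1, 0, 0]]
  V a = (-4, -3, -4)
Solving gives a = (-4, 1, -1).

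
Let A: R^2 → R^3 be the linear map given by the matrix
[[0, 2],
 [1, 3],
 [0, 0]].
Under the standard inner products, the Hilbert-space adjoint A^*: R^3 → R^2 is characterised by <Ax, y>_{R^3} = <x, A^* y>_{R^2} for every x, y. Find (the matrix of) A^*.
A^* = A^T =
[[0, 1, 0],
 [2, 3, 0]]

For real matrices with standard dot products, the defining identity <Ax, y> = <x, A^* y> gives (Ax)^T y = x^T (A^*) y, i.e. x^T A^T y = x^T (A^*) y. Since this holds for all x, y, we must have A^* = A^T. Therefore
A^* =
[[0, 1, 0],
 [2, 3, 0]].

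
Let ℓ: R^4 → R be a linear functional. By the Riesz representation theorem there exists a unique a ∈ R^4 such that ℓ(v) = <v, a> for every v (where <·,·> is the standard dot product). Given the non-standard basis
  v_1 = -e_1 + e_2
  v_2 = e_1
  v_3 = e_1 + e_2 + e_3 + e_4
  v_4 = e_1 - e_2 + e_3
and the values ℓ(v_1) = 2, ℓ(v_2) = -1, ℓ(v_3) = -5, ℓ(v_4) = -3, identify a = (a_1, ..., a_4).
a = (-1, 1, -1, -4)

Write a = (a_1, ..., a_4) in the standard basis. For each basis vector v_i, ℓ(v_i) = <v_i, a> is a linear equation in the a_j's. Collect the n equations into a matrix system V a = ℓ, where row i of V is v_i (expressed in the standard basis). Since V is invertible (lower-triangular with 1s on the diagonal, up to permutation), solve by back-substitution:
  V =
[[-1, 1, 0, 0],
 [1, 0, 0, 0],
 [1, 1, 1, 1],
 [1, -1, 1, 0]]
  V a = (2, -1, -5, -3)
Solving gives a = (-1, 1, -1, -4).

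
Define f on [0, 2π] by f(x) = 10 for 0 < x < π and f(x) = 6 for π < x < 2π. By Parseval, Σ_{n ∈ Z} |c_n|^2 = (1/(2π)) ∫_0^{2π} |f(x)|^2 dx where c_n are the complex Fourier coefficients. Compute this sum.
Σ |c_n|^2 = 68

Parseval equates the L^2 energy of f (normalised by 1/(2π)) with the ℓ^2 sum of its Fourier coefficients: (1/(2π)) ∫_0^{2π} |f|^2 = Σ |c_n|^2.
Compute the left side: (1/(2π)) [∫_0^π 10^2 dx + ∫_π^{2π} 6^2 dx] = (1/(2π)) · (100π + 36π) = (100 + 36)/2 = 68.
So Σ_{n ∈ Z} |c_n|^2 = 68.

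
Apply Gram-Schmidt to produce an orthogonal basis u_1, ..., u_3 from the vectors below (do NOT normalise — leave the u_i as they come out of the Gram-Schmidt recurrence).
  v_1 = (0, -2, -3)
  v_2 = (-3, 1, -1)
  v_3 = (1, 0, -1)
Orthogonal basis:
  u_1 = (0, -2, -3)
  u_2 = (-3, 15/13, -10/13)
  u_3 = (55/142, 99/142, -33/71)

Apply the Gram-Schmidt recurrence
  u_1 = v_1
  u_i = v_i − Σ_{j<i} ((v_i · u_j) / (u_j · u_j)) · u_j.

Step by step this gives:
  u_1 = (0, -2, -3)
  u_2 = (-3, 15/13, -10/13)
  u_3 = (55/142, 99/142, -33/71)

Orthogonality check:
  u_2 · u_1 = 0 (should be 0)
  u_3 · u_1 = 0 (should be 0)
  u_3 · u_2 = 0 (should be 0)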